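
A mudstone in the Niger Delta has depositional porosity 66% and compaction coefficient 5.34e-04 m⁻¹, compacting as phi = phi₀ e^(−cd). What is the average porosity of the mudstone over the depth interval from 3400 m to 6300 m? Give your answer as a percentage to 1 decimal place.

Working in km (1 km = 1000 m; c in km⁻¹ = c in m⁻¹ × 1000):
⟨phi⟩ = (1/(d₂−d₁)) ∫ phi₀ e^(−cd) dd = phi₀·(e^(−c·d₁) − e^(−c·d₂)) / (c·(d₂−d₁))
e^(−0.534×3.4) = 0.1627; e^(−0.534×6.3) = 0.0346
⟨phi⟩ = 0.66 × (0.1627 − 0.0346) / (0.534 × 2.9) = 0.66 × 0.0828 = 0.0546

5.5%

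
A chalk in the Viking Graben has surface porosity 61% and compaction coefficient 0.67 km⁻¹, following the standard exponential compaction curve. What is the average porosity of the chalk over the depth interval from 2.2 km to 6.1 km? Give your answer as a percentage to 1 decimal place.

⟨phi⟩ = (1/(Z₂−Z₁)) ∫ phi₀ e^(−cZ) dZ = phi₀·(e^(−c·Z₁) − e^(−c·Z₂)) / (c·(Z₂−Z₁))
e^(−0.67×2.2) = 0.2290; e^(−0.67×6.1) = 0.0168
⟨phi⟩ = 0.61 × (0.2290 − 0.0168) / (0.67 × 3.9) = 0.61 × 0.0812 = 0.0495

5.0%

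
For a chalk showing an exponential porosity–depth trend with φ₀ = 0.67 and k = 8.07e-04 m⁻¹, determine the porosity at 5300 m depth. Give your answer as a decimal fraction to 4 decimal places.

Working in km (1 km = 1000 m; k in km⁻¹ = k in m⁻¹ × 1000):
φ = φ₀·exp(−k·d) = 0.67 × exp(−0.807 × 5.3) = 0.67 × exp(−4.277)
  = 0.67 × 0.0139 = 0.0093

0.0093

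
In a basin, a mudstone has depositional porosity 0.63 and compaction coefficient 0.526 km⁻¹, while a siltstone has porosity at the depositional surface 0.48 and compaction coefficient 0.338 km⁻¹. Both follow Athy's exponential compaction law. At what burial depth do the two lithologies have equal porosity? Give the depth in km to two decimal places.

1.45 km

Set n₀ₐ e^(−βₐd) = n₀ᵦ e^(−βᵦd) ⇒ ln(n₀ₐ/n₀ᵦ) = (βₐ − βᵦ)·d
d = ln(0.63/0.48) / (0.526 − 0.338) = 0.2719 / 0.188 = 1.446 km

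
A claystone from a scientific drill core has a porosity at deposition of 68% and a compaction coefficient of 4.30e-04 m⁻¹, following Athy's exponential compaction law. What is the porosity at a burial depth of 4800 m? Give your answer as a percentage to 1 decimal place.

Working in km (1 km = 1000 m; k in km⁻¹ = k in m⁻¹ × 1000):
φ = φ₀·exp(−k·Z) = 0.68 × exp(−0.43 × 4.8) = 0.68 × exp(−2.064)
  = 0.68 × 0.1269 = 0.0863

8.6%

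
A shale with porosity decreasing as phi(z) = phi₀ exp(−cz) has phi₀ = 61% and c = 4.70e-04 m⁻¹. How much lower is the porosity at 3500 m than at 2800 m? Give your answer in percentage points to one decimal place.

4.6 percentage points

Working in km (1 km = 1000 m; c in km⁻¹ = c in m⁻¹ × 1000):
phi(2.8) = 0.61·e^(−0.47×2.8) = 0.1636
phi(3.5) = 0.61·e^(−0.47×3.5) = 0.1177
Δphi = 0.1636 − 0.1177 = 0.0459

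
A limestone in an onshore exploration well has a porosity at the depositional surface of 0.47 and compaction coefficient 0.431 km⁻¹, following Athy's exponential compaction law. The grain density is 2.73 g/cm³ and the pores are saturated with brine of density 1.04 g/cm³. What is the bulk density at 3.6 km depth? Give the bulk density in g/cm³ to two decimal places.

Porosity at depth: phi = 0.47·exp(−0.431×3.6) = 0.47×0.2119 = 0.0996
Bulk density: ρ_b = (1−phi)ρ_g + phi·ρ_f = 0.9004×2.73 + 0.0996×1.04
       = 2.458 + 0.104 = 2.562 g/cm³

2.56 g/cm³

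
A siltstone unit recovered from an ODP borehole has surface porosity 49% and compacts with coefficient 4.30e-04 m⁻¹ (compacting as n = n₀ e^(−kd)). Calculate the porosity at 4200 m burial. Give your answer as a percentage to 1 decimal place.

8.1%

Working in km (1 km = 1000 m; k in km⁻¹ = k in m⁻¹ × 1000):
n = n₀·exp(−k·d) = 0.49 × exp(−0.43 × 4.2) = 0.49 × exp(−1.806)
  = 0.49 × 0.1643 = 0.0805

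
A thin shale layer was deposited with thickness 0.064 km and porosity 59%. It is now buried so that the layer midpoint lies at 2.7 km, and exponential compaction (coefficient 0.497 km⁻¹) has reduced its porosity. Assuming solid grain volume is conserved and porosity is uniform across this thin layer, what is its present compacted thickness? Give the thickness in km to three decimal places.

0.031 km

Porosity at 2.7 km: phi = 0.59·exp(−0.497×2.7) = 0.1542
Solid-volume conservation: h(1−phi) = h₀(1−phi₀) ⇒ h = h₀·(1−phi₀)/(1−phi)
h = 0.064 × (1 − 0.59)/(1 − 0.1542) = 0.064 × 0.4847 = 0.0310 km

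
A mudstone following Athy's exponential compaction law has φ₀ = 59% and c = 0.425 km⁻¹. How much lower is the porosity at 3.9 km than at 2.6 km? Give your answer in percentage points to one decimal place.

8.3 percentage points

φ(2.6) = 0.59·e^(−0.425×2.6) = 0.1954
φ(3.9) = 0.59·e^(−0.425×3.9) = 0.1125
Δφ = 0.1954 − 0.1125 = 0.0830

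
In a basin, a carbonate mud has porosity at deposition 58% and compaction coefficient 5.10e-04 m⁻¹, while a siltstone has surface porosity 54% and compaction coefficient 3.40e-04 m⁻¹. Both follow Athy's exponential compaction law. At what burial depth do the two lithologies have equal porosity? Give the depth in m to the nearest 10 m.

420 m

Working in km (1 km = 1000 m; c in km⁻¹ = c in m⁻¹ × 1000):
Set phi₀ₐ e^(−cₐz) = phi₀ᵦ e^(−cᵦz) ⇒ ln(phi₀ₐ/phi₀ᵦ) = (cₐ − cᵦ)·z
z = ln(0.58/0.54) / (0.51 − 0.34) = 0.0715 / 0.17 = 0.420 km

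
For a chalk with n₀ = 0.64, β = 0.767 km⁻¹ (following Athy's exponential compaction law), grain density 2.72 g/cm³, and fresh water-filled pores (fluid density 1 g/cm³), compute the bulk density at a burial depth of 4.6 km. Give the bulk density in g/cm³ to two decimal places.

Porosity at depth: n = 0.64·exp(−0.767×4.6) = 0.64×0.0294 = 0.0188
Bulk density: ρ_b = (1−n)ρ_g + n·ρ_f = 0.9812×2.72 + 0.0188×1
       = 2.669 + 0.019 = 2.688 g/cm³

2.69 g/cm³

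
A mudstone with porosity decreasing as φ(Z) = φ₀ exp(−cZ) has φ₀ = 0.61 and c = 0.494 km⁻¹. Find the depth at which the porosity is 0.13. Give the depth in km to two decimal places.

Invert Athy's law: Z = ln(φ₀/φ) / c
Z = ln(0.61/0.13) / 0.494 = ln(4.692) / 0.494 = 1.5459 / 0.494 = 3.129 km

3.13 km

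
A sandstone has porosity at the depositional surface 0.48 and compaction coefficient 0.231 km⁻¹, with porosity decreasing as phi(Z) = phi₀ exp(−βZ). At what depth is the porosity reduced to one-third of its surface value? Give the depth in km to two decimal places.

phi/phi₀ = 1/3 ⇒ exp(−β·Z) = 1/3 ⇒ Z = ln(3) / β
Z = 1.0986 / 0.231 = 4.756 km

4.76 km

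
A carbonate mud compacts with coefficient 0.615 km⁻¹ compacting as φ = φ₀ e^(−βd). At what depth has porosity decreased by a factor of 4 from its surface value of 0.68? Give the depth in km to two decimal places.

2.25 km

φ/φ₀ = 1/4 ⇒ exp(−β·d) = 1/4 ⇒ d = ln(4) / β
d = 1.3863 / 0.615 = 2.254 km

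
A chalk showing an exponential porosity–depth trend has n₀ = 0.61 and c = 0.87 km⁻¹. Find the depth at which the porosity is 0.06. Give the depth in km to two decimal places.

2.67 km

Invert Athy's law: z = ln(n₀/n) / c
z = ln(0.61/0.06) / 0.87 = ln(10.17) / 0.87 = 2.3191 / 0.87 = 2.666 km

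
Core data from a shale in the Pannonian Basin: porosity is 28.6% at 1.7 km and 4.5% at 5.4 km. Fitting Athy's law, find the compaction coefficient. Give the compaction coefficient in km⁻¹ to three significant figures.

Athy: phi(z) = phi₀ e^(−cz) ⇒ phi₁/phi₂ = e^{c(z₂−z₁)} ⇒ c = ln(phi₁/phi₂)/(z₂−z₁)
c = ln(0.286/0.045) / (5.4 − 1.7) = ln(6.356) / 3.7 = 1.8493 / 3.7 = 0.4998 km⁻¹

0.500 km⁻¹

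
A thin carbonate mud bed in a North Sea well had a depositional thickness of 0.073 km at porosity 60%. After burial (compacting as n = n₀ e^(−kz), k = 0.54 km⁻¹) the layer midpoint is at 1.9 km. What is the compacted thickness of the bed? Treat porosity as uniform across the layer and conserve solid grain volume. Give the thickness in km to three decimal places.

Porosity at 1.9 km: n = 0.6·exp(−0.54×1.9) = 0.2151
Solid-volume conservation: h(1−n) = h₀(1−n₀) ⇒ h = h₀·(1−n₀)/(1−n)
h = 0.073 × (1 − 0.6)/(1 − 0.2151) = 0.073 × 0.5096 = 0.0372 km

0.037 km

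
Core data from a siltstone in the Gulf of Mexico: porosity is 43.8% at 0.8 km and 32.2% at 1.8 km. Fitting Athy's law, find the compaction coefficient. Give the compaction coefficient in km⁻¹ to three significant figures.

0.308 km⁻¹

Athy: n(z) = n₀ e^(−kz) ⇒ n₁/n₂ = e^{k(z₂−z₁)} ⇒ k = ln(n₁/n₂)/(z₂−z₁)
k = ln(0.438/0.322) / (1.8 − 0.8) = ln(1.36) / 1 = 0.3077 / 1 = 0.3077 km⁻¹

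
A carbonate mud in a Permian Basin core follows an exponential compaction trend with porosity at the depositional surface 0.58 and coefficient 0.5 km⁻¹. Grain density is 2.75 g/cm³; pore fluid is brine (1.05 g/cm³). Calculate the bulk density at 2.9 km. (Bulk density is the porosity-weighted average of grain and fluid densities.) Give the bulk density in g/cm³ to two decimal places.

Porosity at depth: φ = 0.58·exp(−0.5×2.9) = 0.58×0.2346 = 0.1361
Bulk density: ρ_b = (1−φ)ρ_g + φ·ρ_f = 0.8639×2.75 + 0.1361×1.05
       = 2.376 + 0.143 = 2.519 g/cm³

2.52 g/cm³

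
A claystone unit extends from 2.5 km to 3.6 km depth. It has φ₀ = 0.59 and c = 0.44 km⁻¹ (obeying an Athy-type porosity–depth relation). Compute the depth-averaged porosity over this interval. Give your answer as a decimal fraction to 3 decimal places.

⟨φ⟩ = (1/(Z₂−Z₁)) ∫ φ₀ e^(−cZ) dZ = φ₀·(e^(−c·Z₁) − e^(−c·Z₂)) / (c·(Z₂−Z₁))
e^(−0.44×2.5) = 0.3329; e^(−0.44×3.6) = 0.2052
⟨φ⟩ = 0.59 × (0.3329 − 0.2052) / (0.44 × 1.1) = 0.59 × 0.2639 = 0.1557

0.156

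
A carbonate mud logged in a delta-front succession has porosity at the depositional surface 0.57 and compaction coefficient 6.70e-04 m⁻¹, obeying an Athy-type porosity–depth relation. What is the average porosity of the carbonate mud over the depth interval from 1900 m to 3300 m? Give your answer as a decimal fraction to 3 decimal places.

Working in km (1 km = 1000 m; c in km⁻¹ = c in m⁻¹ × 1000):
⟨phi⟩ = (1/(Z₂−Z₁)) ∫ phi₀ e^(−cZ) dZ = phi₀·(e^(−c·Z₁) − e^(−c·Z₂)) / (c·(Z₂−Z₁))
e^(−0.67×1.9) = 0.2800; e^(−0.67×3.3) = 0.1096
⟨phi⟩ = 0.57 × (0.2800 − 0.1096) / (0.67 × 1.4) = 0.57 × 0.1817 = 0.1035

0.104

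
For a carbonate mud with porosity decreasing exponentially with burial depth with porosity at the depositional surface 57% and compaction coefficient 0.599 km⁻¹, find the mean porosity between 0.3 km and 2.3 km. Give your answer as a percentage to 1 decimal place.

27.8%

⟨phi⟩ = (1/(d₂−d₁)) ∫ phi₀ e^(−kd) dd = phi₀·(e^(−k·d₁) − e^(−k·d₂)) / (k·(d₂−d₁))
e^(−0.599×0.3) = 0.8355; e^(−0.599×2.3) = 0.2522
⟨phi⟩ = 0.57 × (0.8355 − 0.2522) / (0.599 × 2) = 0.57 × 0.4869 = 0.2776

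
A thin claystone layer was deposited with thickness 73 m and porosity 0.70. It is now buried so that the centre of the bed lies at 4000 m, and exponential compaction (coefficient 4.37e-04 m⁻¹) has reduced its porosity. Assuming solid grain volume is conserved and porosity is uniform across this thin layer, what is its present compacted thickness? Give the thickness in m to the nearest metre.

Working in km (1 km = 1000 m; β in km⁻¹ = β in m⁻¹ × 1000):
Porosity at 4 km: n = 0.7·exp(−0.437×4) = 0.1219
Solid-volume conservation: h(1−n) = h₀(1−n₀) ⇒ h = h₀·(1−n₀)/(1−n)
h = 0.073 × (1 − 0.7)/(1 − 0.1219) = 0.073 × 0.3416 = 0.0249 km

25 m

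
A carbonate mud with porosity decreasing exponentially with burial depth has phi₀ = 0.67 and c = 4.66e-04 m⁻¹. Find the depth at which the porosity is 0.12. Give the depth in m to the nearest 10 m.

3690 m

Working in km (1 km = 1000 m; c in km⁻¹ = c in m⁻¹ × 1000):
Invert Athy's law: z = ln(phi₀/phi) / c
z = ln(0.67/0.12) / 0.466 = ln(5.583) / 0.466 = 1.7198 / 0.466 = 3.691 km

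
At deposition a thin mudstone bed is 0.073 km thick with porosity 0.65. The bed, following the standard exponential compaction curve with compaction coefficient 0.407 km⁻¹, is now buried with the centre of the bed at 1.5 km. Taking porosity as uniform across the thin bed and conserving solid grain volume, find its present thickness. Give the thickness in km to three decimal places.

0.039 km

Porosity at 1.5 km: φ = 0.65·exp(−0.407×1.5) = 0.3530
Solid-volume conservation: h(1−φ) = h₀(1−φ₀) ⇒ h = h₀·(1−φ₀)/(1−φ)
h = 0.073 × (1 − 0.65)/(1 − 0.3530) = 0.073 × 0.5410 = 0.0395 km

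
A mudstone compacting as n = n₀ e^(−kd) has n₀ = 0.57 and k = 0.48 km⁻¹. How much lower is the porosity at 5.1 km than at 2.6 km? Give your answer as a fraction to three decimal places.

n(2.6) = 0.57·e^(−0.48×2.6) = 0.1636
n(5.1) = 0.57·e^(−0.48×5.1) = 0.0493
Δn = 0.1636 − 0.0493 = 0.1143

0.114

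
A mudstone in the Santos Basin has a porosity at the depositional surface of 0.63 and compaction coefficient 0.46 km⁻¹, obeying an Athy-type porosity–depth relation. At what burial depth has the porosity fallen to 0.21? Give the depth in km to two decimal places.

2.39 km

Invert Athy's law: d = ln(φ₀/φ) / c
d = ln(0.63/0.21) / 0.46 = ln(3) / 0.46 = 1.0986 / 0.46 = 2.388 km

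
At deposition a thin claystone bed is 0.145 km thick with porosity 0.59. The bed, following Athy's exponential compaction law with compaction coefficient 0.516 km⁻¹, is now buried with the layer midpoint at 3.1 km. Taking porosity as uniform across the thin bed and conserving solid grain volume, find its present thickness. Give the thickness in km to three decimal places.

Porosity at 3.1 km: phi = 0.59·exp(−0.516×3.1) = 0.1192
Solid-volume conservation: h(1−phi) = h₀(1−phi₀) ⇒ h = h₀·(1−phi₀)/(1−phi)
h = 0.145 × (1 − 0.59)/(1 − 0.1192) = 0.145 × 0.4655 = 0.0675 km

0.067 km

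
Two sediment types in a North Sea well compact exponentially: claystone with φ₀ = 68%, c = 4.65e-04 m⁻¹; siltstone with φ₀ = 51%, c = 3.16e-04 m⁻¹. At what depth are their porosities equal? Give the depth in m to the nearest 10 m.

1930 m

Working in km (1 km = 1000 m; c in km⁻¹ = c in m⁻¹ × 1000):
Set φ₀ₐ e^(−cₐz) = φ₀ᵦ e^(−cᵦz) ⇒ ln(φ₀ₐ/φ₀ᵦ) = (cₐ − cᵦ)·z
z = ln(0.68/0.51) / (0.465 − 0.316) = 0.2877 / 0.149 = 1.931 km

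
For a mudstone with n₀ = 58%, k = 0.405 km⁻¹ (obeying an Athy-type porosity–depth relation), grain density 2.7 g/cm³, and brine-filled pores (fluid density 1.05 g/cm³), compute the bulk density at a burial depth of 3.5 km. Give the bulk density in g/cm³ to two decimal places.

Porosity at depth: n = 0.58·exp(−0.405×3.5) = 0.58×0.2423 = 0.1405
Bulk density: ρ_b = (1−n)ρ_g + n·ρ_f = 0.8595×2.7 + 0.1405×1.05
       = 2.321 + 0.148 = 2.468 g/cm³

2.47 g/cm³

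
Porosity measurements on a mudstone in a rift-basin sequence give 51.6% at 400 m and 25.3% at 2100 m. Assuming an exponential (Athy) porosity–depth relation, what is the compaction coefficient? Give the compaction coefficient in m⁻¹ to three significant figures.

Working in km (1 km = 1000 m; β in km⁻¹ = β in m⁻¹ × 1000):
Athy: n(d) = n₀ e^(−βd) ⇒ n₁/n₂ = e^{β(d₂−d₁)} ⇒ β = ln(n₁/n₂)/(d₂−d₁)
β = ln(0.516/0.253) / (2.1 − 0.4) = ln(2.04) / 1.7 = 0.7127 / 1.7 = 0.4192 km⁻¹

0.000419 m⁻¹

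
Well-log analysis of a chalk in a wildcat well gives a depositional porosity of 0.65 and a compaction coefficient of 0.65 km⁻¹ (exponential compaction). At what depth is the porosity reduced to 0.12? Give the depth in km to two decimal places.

Invert Athy's law: z = ln(n₀/n) / k
z = ln(0.65/0.12) / 0.65 = ln(5.417) / 0.65 = 1.6895 / 0.65 = 2.599 km

2.60 km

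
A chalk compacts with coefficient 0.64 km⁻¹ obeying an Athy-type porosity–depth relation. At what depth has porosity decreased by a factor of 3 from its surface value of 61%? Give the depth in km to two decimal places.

n/n₀ = 1/3 ⇒ exp(−c·Z) = 1/3 ⇒ Z = ln(3) / c
Z = 1.0986 / 0.64 = 1.717 km

1.72 km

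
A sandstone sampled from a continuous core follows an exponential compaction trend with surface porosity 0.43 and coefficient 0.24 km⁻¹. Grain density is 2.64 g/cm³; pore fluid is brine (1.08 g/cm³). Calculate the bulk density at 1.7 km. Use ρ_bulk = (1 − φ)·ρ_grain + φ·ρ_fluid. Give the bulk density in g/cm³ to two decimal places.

2.19 g/cm³

Porosity at depth: n = 0.43·exp(−0.24×1.7) = 0.43×0.6650 = 0.2859
Bulk density: ρ_b = (1−n)ρ_g + n·ρ_f = 0.7141×2.64 + 0.2859×1.08
       = 1.885 + 0.309 = 2.194 g/cm³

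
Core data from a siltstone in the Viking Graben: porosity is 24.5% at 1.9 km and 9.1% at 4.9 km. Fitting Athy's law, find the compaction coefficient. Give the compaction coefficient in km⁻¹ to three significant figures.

0.330 km⁻¹

Athy: φ(z) = φ₀ e^(−cz) ⇒ φ₁/φ₂ = e^{c(z₂−z₁)} ⇒ c = ln(φ₁/φ₂)/(z₂−z₁)
c = ln(0.245/0.091) / (4.9 − 1.9) = ln(2.692) / 3 = 0.9904 / 3 = 0.3301 km⁻¹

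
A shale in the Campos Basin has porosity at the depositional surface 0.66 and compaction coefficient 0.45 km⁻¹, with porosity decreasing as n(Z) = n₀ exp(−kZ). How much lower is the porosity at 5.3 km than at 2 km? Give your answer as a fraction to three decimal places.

n(2) = 0.66·e^(−0.45×2) = 0.2683
n(5.3) = 0.66·e^(−0.45×5.3) = 0.0608
Δn = 0.2683 − 0.0608 = 0.2076

0.208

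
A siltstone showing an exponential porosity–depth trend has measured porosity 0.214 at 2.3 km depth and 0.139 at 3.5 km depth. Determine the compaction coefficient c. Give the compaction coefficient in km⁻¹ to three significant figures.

0.360 km⁻¹

Athy: φ(Z) = φ₀ e^(−cZ) ⇒ φ₁/φ₂ = e^{c(Z₂−Z₁)} ⇒ c = ln(φ₁/φ₂)/(Z₂−Z₁)
c = ln(0.214/0.139) / (3.5 − 2.3) = ln(1.54) / 1.2 = 0.4315 / 1.2 = 0.3596 km⁻¹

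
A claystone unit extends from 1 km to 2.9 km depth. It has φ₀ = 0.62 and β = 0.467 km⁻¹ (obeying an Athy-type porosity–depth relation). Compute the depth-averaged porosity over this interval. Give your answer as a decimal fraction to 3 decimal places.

⟨φ⟩ = (1/(d₂−d₁)) ∫ φ₀ e^(−βd) dd = φ₀·(e^(−β·d₁) − e^(−β·d₂)) / (β·(d₂−d₁))
e^(−0.467×1) = 0.6269; e^(−0.467×2.9) = 0.2581
⟨φ⟩ = 0.62 × (0.6269 − 0.2581) / (0.467 × 1.9) = 0.62 × 0.4156 = 0.2577

0.258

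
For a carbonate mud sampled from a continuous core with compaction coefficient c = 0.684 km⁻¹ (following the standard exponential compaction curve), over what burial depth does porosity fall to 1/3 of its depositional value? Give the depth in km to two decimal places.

n/n₀ = 1/3 ⇒ exp(−c·Z) = 1/3 ⇒ Z = ln(3) / c
Z = 1.0986 / 0.684 = 1.606 km

1.61 km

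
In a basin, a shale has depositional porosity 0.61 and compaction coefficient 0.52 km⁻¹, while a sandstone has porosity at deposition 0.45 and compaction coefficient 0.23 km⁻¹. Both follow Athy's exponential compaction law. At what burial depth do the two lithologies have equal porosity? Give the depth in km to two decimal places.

1.05 km

Set φ₀ₐ e^(−cₐd) = φ₀ᵦ e^(−cᵦd) ⇒ ln(φ₀ₐ/φ₀ᵦ) = (cₐ − cᵦ)·d
d = ln(0.61/0.45) / (0.52 − 0.23) = 0.3042 / 0.29 = 1.049 km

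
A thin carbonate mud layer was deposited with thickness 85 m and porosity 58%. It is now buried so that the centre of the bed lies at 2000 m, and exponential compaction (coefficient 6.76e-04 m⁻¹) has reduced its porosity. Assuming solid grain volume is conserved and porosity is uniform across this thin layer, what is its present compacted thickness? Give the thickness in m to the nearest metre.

Working in km (1 km = 1000 m; c in km⁻¹ = c in m⁻¹ × 1000):
Porosity at 2 km: phi = 0.58·exp(−0.676×2) = 0.1501
Solid-volume conservation: h(1−phi) = h₀(1−phi₀) ⇒ h = h₀·(1−phi₀)/(1−phi)
h = 0.085 × (1 − 0.58)/(1 − 0.1501) = 0.085 × 0.4942 = 0.0420 km

42 m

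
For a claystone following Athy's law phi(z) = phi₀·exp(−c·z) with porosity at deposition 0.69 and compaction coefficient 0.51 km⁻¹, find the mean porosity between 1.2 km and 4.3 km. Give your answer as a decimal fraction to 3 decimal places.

⟨phi⟩ = (1/(z₂−z₁)) ∫ phi₀ e^(−cz) dz = phi₀·(e^(−c·z₁) − e^(−c·z₂)) / (c·(z₂−z₁))
e^(−0.51×1.2) = 0.5423; e^(−0.51×4.3) = 0.1116
⟨phi⟩ = 0.69 × (0.5423 − 0.1116) / (0.51 × 3.1) = 0.69 × 0.2724 = 0.1880

0.188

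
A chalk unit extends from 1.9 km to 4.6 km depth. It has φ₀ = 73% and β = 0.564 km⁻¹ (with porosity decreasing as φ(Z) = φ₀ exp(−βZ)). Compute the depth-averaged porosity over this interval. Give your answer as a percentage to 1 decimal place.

⟨φ⟩ = (1/(Z₂−Z₁)) ∫ φ₀ e^(−βZ) dZ = φ₀·(e^(−β·Z₁) − e^(−β·Z₂)) / (β·(Z₂−Z₁))
e^(−0.564×1.9) = 0.3425; e^(−0.564×4.6) = 0.0747
⟨φ⟩ = 0.73 × (0.3425 − 0.0747) / (0.564 × 2.7) = 0.73 × 0.1758 = 0.1284

12.8%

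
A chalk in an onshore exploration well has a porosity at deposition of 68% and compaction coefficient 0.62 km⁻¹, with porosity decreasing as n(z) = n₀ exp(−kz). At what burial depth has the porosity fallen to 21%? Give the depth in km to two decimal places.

1.90 km

Invert Athy's law: z = ln(n₀/n) / k
z = ln(0.68/0.21) / 0.62 = ln(3.238) / 0.62 = 1.1750 / 0.62 = 1.895 km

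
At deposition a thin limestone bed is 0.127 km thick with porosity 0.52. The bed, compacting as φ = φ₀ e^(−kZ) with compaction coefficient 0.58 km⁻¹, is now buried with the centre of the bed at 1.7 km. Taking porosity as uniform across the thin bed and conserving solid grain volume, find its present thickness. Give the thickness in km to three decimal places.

Porosity at 1.7 km: φ = 0.52·exp(−0.58×1.7) = 0.1940
Solid-volume conservation: h(1−φ) = h₀(1−φ₀) ⇒ h = h₀·(1−φ₀)/(1−φ)
h = 0.127 × (1 − 0.52)/(1 − 0.1940) = 0.127 × 0.5955 = 0.0756 km

0.076 km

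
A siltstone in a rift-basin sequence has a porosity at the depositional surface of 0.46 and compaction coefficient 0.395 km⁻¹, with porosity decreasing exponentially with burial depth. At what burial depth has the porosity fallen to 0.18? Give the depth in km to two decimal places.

Invert Athy's law: d = ln(φ₀/φ) / k
d = ln(0.46/0.18) / 0.395 = ln(2.556) / 0.395 = 0.9383 / 0.395 = 2.375 km

2.38 km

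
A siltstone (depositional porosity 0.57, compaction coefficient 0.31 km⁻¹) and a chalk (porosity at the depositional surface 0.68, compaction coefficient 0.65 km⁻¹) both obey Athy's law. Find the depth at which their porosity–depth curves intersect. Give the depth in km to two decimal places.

Set n₀ₐ e^(−βₐd) = n₀ᵦ e^(−βᵦd) ⇒ ln(n₀ₐ/n₀ᵦ) = (βₐ − βᵦ)·d
d = ln(0.57/0.68) / (0.31 − 0.65) = -0.1765 / -0.34 = 0.519 km

0.52 km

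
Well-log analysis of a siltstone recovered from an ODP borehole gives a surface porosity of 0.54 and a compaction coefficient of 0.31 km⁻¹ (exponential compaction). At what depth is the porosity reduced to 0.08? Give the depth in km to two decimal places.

6.16 km

Invert Athy's law: Z = ln(n₀/n) / c
Z = ln(0.54/0.08) / 0.31 = ln(6.75) / 0.31 = 1.9095 / 0.31 = 6.160 km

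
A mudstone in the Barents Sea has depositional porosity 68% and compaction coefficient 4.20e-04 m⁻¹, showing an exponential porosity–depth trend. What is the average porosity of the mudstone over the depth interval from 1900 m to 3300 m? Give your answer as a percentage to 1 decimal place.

23.1%

Working in km (1 km = 1000 m; k in km⁻¹ = k in m⁻¹ × 1000):
⟨n⟩ = (1/(z₂−z₁)) ∫ n₀ e^(−kz) dz = n₀·(e^(−k·z₁) − e^(−k·z₂)) / (k·(z₂−z₁))
e^(−0.42×1.9) = 0.4502; e^(−0.42×3.3) = 0.2501
⟨n⟩ = 0.68 × (0.4502 − 0.2501) / (0.42 × 1.4) = 0.68 × 0.3404 = 0.2315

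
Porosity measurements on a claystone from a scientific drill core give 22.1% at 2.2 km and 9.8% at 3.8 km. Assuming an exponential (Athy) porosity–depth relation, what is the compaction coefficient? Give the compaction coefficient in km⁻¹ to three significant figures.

Athy: n(Z) = n₀ e^(−cZ) ⇒ n₁/n₂ = e^{c(Z₂−Z₁)} ⇒ c = ln(n₁/n₂)/(Z₂−Z₁)
c = ln(0.221/0.098) / (3.8 − 2.2) = ln(2.255) / 1.6 = 0.8132 / 1.6 = 0.5082 km⁻¹

0.508 km⁻¹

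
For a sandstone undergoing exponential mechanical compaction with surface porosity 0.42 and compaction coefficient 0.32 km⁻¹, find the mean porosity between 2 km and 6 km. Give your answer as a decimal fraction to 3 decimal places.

0.125

⟨φ⟩ = (1/(Z₂−Z₁)) ∫ φ₀ e^(−kZ) dZ = φ₀·(e^(−k·Z₁) − e^(−k·Z₂)) / (k·(Z₂−Z₁))
e^(−0.32×2) = 0.5273; e^(−0.32×6) = 0.1466
⟨φ⟩ = 0.42 × (0.5273 − 0.1466) / (0.32 × 4) = 0.42 × 0.2974 = 0.1249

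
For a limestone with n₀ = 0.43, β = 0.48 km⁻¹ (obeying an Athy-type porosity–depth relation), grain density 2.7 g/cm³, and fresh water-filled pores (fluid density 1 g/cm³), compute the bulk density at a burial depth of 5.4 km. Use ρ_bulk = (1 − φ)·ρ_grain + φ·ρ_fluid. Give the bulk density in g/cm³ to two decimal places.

Porosity at depth: n = 0.43·exp(−0.48×5.4) = 0.43×0.0749 = 0.0322
Bulk density: ρ_b = (1−n)ρ_g + n·ρ_f = 0.9678×2.7 + 0.0322×1
       = 2.613 + 0.032 = 2.645 g/cm³

2.65 g/cm³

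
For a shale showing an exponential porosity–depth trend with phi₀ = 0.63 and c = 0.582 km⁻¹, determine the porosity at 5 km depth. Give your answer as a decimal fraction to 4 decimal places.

0.0343

phi = phi₀·exp(−c·z) = 0.63 × exp(−0.582 × 5) = 0.63 × exp(−2.91)
  = 0.63 × 0.0545 = 0.0343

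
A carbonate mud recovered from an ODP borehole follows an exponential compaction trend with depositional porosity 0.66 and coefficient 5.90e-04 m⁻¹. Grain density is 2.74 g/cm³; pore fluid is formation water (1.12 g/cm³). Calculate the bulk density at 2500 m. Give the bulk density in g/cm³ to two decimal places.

Working in km (1 km = 1000 m; β in km⁻¹ = β in m⁻¹ × 1000):
Porosity at depth: φ = 0.66·exp(−0.59×2.5) = 0.66×0.2288 = 0.1510
Bulk density: ρ_b = (1−φ)ρ_g + φ·ρ_f = 0.8490×2.74 + 0.1510×1.12
       = 2.326 + 0.169 = 2.495 g/cm³

2.50 g/cm³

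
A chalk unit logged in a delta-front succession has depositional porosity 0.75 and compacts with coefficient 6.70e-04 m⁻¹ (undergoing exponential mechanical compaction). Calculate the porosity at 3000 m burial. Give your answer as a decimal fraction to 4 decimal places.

0.1005

Working in km (1 km = 1000 m; c in km⁻¹ = c in m⁻¹ × 1000):
φ = φ₀·exp(−c·z) = 0.75 × exp(−0.67 × 3) = 0.75 × exp(−2.01)
  = 0.75 × 0.1340 = 0.1005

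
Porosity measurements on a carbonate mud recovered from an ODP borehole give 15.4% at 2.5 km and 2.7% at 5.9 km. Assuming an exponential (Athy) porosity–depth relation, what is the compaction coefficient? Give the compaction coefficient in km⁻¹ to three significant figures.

Athy: phi(Z) = phi₀ e^(−kZ) ⇒ phi₁/phi₂ = e^{k(Z₂−Z₁)} ⇒ k = ln(phi₁/phi₂)/(Z₂−Z₁)
k = ln(0.154/0.027) / (5.9 − 2.5) = ln(5.704) / 3.4 = 1.7411 / 3.4 = 0.5121 km⁻¹

0.512 km⁻¹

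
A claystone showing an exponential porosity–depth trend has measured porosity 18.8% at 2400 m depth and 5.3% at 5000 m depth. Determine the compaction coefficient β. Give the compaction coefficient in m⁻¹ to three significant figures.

Working in km (1 km = 1000 m; β in km⁻¹ = β in m⁻¹ × 1000):
Athy: φ(Z) = φ₀ e^(−βZ) ⇒ φ₁/φ₂ = e^{β(Z₂−Z₁)} ⇒ β = ln(φ₁/φ₂)/(Z₂−Z₁)
β = ln(0.188/0.053) / (5 − 2.4) = ln(3.547) / 2.6 = 1.2662 / 2.6 = 0.487 km⁻¹

0.000487 m⁻¹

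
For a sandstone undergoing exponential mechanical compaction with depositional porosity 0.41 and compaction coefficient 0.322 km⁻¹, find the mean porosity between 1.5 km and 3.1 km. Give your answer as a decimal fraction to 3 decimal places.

0.198

⟨φ⟩ = (1/(z₂−z₁)) ∫ φ₀ e^(−kz) dz = φ₀·(e^(−k·z₁) − e^(−k·z₂)) / (k·(z₂−z₁))
e^(−0.322×1.5) = 0.6169; e^(−0.322×3.1) = 0.3685
⟨φ⟩ = 0.41 × (0.6169 − 0.3685) / (0.322 × 1.6) = 0.41 × 0.4821 = 0.1977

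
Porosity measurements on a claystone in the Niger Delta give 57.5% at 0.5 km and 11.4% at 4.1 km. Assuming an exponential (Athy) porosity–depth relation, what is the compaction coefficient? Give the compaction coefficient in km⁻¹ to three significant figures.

0.449 km⁻¹

Athy: n(Z) = n₀ e^(−kZ) ⇒ n₁/n₂ = e^{k(Z₂−Z₁)} ⇒ k = ln(n₁/n₂)/(Z₂−Z₁)
k = ln(0.575/0.114) / (4.1 − 0.5) = ln(5.044) / 3.6 = 1.6182 / 3.6 = 0.4495 km⁻¹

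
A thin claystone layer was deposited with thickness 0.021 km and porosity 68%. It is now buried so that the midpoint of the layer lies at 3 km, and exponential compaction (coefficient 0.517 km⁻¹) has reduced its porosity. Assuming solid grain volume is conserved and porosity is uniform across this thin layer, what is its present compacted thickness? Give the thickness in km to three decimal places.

Porosity at 3 km: φ = 0.68·exp(−0.517×3) = 0.1442
Solid-volume conservation: h(1−φ) = h₀(1−φ₀) ⇒ h = h₀·(1−φ₀)/(1−φ)
h = 0.021 × (1 − 0.68)/(1 − 0.1442) = 0.021 × 0.3739 = 0.0079 km

0.008 km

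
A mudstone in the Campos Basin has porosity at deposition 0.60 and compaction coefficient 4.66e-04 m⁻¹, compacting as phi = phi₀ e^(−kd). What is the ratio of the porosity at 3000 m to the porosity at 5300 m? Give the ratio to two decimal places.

2.92

Working in km (1 km = 1000 m; k in km⁻¹ = k in m⁻¹ × 1000):
phi(d₁)/phi(d₂) = e^(−k·d₁)/e^(−k·d₂) = e^{k(d₂−d₁)}
= exp(0.466 × 2.3) = exp(1.072) = 2.9206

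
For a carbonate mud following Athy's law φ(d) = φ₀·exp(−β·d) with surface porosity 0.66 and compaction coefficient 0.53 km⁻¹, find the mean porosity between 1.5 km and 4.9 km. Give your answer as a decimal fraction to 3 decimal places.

0.138

⟨φ⟩ = (1/(d₂−d₁)) ∫ φ₀ e^(−βd) dd = φ₀·(e^(−β·d₁) − e^(−β·d₂)) / (β·(d₂−d₁))
e^(−0.53×1.5) = 0.4516; e^(−0.53×4.9) = 0.0745
⟨φ⟩ = 0.66 × (0.4516 − 0.0745) / (0.53 × 3.4) = 0.66 × 0.2093 = 0.1381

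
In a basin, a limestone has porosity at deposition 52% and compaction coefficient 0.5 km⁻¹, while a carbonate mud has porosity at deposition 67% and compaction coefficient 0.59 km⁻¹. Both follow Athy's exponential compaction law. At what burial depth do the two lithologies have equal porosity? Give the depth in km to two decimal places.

2.82 km

Set φ₀ₐ e^(−cₐz) = φ₀ᵦ e^(−cᵦz) ⇒ ln(φ₀ₐ/φ₀ᵦ) = (cₐ − cᵦ)·z
z = ln(0.52/0.67) / (0.5 − 0.59) = -0.2534 / -0.09 = 2.816 km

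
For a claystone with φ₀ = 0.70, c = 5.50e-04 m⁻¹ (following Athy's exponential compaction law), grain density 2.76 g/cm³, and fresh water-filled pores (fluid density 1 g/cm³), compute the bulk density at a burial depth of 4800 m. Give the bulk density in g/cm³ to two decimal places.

Working in km (1 km = 1000 m; c in km⁻¹ = c in m⁻¹ × 1000):
Porosity at depth: φ = 0.7·exp(−0.55×4.8) = 0.7×0.0714 = 0.0500
Bulk density: ρ_b = (1−φ)ρ_g + φ·ρ_f = 0.9500×2.76 + 0.0500×1
       = 2.622 + 0.050 = 2.672 g/cm³

2.67 g/cm³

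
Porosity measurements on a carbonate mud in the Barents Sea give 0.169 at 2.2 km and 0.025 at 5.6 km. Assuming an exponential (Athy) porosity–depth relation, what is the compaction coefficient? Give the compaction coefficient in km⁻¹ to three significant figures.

0.562 km⁻¹

Athy: φ(Z) = φ₀ e^(−kZ) ⇒ φ₁/φ₂ = e^{k(Z₂−Z₁)} ⇒ k = ln(φ₁/φ₂)/(Z₂−Z₁)
k = ln(0.169/0.025) / (5.6 − 2.2) = ln(6.76) / 3.4 = 1.9110 / 3.4 = 0.5621 km⁻¹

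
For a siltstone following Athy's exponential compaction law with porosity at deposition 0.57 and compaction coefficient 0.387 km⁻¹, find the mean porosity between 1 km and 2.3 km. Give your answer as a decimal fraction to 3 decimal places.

0.304

⟨n⟩ = (1/(d₂−d₁)) ∫ n₀ e^(−βd) dd = n₀·(e^(−β·d₁) − e^(−β·d₂)) / (β·(d₂−d₁))
e^(−0.387×1) = 0.6791; e^(−0.387×2.3) = 0.4106
⟨n⟩ = 0.57 × (0.6791 − 0.4106) / (0.387 × 1.3) = 0.57 × 0.5336 = 0.3042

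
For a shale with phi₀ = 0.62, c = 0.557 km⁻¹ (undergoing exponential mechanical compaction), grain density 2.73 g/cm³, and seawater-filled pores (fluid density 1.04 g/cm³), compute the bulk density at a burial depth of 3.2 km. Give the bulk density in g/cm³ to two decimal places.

Porosity at depth: phi = 0.62·exp(−0.557×3.2) = 0.62×0.1682 = 0.1043
Bulk density: ρ_b = (1−phi)ρ_g + phi·ρ_f = 0.8957×2.73 + 0.1043×1.04
       = 2.445 + 0.108 = 2.554 g/cm³

2.55 g/cm³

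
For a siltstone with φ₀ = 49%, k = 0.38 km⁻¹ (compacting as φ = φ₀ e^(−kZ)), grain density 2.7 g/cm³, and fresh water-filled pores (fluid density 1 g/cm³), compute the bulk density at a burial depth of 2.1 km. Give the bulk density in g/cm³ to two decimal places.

2.32 g/cm³

Porosity at depth: φ = 0.49·exp(−0.38×2.1) = 0.49×0.4502 = 0.2206
Bulk density: ρ_b = (1−φ)ρ_g + φ·ρ_f = 0.7794×2.7 + 0.2206×1
       = 2.104 + 0.221 = 2.325 g/cm³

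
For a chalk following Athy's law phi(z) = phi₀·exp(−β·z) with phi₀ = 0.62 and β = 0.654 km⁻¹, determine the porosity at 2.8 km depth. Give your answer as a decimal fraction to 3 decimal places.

phi = phi₀·exp(−β·z) = 0.62 × exp(−0.654 × 2.8) = 0.62 × exp(−1.831)
  = 0.62 × 0.1602 = 0.0993

0.099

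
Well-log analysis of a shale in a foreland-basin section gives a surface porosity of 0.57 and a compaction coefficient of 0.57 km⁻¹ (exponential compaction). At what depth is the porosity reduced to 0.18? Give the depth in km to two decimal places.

Invert Athy's law: Z = ln(φ₀/φ) / β
Z = ln(0.57/0.18) / 0.57 = ln(3.167) / 0.57 = 1.1527 / 0.57 = 2.022 km

2.02 km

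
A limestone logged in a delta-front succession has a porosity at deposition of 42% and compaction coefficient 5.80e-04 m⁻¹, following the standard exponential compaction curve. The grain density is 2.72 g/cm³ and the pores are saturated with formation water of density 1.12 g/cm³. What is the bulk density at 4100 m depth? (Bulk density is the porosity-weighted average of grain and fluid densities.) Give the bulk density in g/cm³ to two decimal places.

Working in km (1 km = 1000 m; β in km⁻¹ = β in m⁻¹ × 1000):
Porosity at depth: φ = 0.42·exp(−0.58×4.1) = 0.42×0.0927 = 0.0389
Bulk density: ρ_b = (1−φ)ρ_g + φ·ρ_f = 0.9611×2.72 + 0.0389×1.12
       = 2.614 + 0.044 = 2.658 g/cm³

2.66 g/cm³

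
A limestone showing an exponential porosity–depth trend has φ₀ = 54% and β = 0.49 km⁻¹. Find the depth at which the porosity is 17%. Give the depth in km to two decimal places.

Invert Athy's law: Z = ln(φ₀/φ) / β
Z = ln(0.54/0.17) / 0.49 = ln(3.176) / 0.49 = 1.1558 / 0.49 = 2.359 km

2.36 km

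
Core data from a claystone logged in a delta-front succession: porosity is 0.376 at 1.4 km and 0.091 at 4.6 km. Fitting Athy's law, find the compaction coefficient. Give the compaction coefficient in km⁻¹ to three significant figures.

0.443 km⁻¹

Athy: phi(z) = phi₀ e^(−kz) ⇒ phi₁/phi₂ = e^{k(z₂−z₁)} ⇒ k = ln(phi₁/phi₂)/(z₂−z₁)
k = ln(0.376/0.091) / (4.6 − 1.4) = ln(4.132) / 3.2 = 1.4187 / 3.2 = 0.4434 km⁻¹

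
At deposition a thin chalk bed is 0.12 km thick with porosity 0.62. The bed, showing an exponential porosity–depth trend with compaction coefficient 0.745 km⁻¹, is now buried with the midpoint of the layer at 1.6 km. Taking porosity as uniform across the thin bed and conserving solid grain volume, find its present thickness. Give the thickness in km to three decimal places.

0.056 km

Porosity at 1.6 km: phi = 0.62·exp(−0.745×1.6) = 0.1882
Solid-volume conservation: h(1−phi) = h₀(1−phi₀) ⇒ h = h₀·(1−phi₀)/(1−phi)
h = 0.12 × (1 − 0.62)/(1 − 0.1882) = 0.12 × 0.4681 = 0.0562 km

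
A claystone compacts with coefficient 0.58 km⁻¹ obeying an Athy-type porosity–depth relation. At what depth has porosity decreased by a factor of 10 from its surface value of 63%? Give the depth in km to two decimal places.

3.97 km

n/n₀ = 1/10 ⇒ exp(−β·z) = 1/10 ⇒ z = ln(10) / β
z = 2.3026 / 0.58 = 3.970 km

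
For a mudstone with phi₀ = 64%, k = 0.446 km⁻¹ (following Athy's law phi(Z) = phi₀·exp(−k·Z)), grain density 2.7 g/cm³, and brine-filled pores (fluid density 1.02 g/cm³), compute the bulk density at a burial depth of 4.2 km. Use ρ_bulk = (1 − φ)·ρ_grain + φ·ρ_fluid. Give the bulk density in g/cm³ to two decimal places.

2.53 g/cm³

Porosity at depth: phi = 0.64·exp(−0.446×4.2) = 0.64×0.1536 = 0.0983
Bulk density: ρ_b = (1−phi)ρ_g + phi·ρ_f = 0.9017×2.7 + 0.0983×1.02
       = 2.435 + 0.100 = 2.535 g/cm³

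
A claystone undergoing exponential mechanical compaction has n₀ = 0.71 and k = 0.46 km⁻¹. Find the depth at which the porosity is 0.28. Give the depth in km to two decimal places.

Invert Athy's law: z = ln(n₀/n) / k
z = ln(0.71/0.28) / 0.46 = ln(2.536) / 0.46 = 0.9305 / 0.46 = 2.023 km

2.02 km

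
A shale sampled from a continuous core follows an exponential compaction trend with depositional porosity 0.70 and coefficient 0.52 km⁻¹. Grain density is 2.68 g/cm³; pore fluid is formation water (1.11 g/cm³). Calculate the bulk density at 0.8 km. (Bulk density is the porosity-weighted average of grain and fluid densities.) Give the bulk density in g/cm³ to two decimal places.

Porosity at depth: phi = 0.7·exp(−0.52×0.8) = 0.7×0.6597 = 0.4618
Bulk density: ρ_b = (1−phi)ρ_g + phi·ρ_f = 0.5382×2.68 + 0.4618×1.11
       = 1.442 + 0.513 = 1.955 g/cm³

1.96 g/cm³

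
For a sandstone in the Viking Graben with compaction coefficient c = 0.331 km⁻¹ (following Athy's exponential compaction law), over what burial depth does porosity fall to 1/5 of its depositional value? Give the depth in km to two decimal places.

4.86 km

phi/phi₀ = 1/5 ⇒ exp(−c·d) = 1/5 ⇒ d = ln(5) / c
d = 1.6094 / 0.331 = 4.862 km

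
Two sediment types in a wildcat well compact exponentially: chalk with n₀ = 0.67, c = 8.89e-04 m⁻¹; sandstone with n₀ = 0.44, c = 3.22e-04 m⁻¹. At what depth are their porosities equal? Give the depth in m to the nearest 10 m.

740 m

Working in km (1 km = 1000 m; c in km⁻¹ = c in m⁻¹ × 1000):
Set n₀ₐ e^(−cₐd) = n₀ᵦ e^(−cᵦd) ⇒ ln(n₀ₐ/n₀ᵦ) = (cₐ − cᵦ)·d
d = ln(0.67/0.44) / (0.889 − 0.322) = 0.4205 / 0.567 = 0.742 km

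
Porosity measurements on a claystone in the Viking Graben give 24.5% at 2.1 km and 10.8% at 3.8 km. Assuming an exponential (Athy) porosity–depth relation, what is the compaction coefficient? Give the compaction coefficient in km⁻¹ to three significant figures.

Athy: phi(Z) = phi₀ e^(−βZ) ⇒ phi₁/phi₂ = e^{β(Z₂−Z₁)} ⇒ β = ln(phi₁/phi₂)/(Z₂−Z₁)
β = ln(0.245/0.108) / (3.8 − 2.1) = ln(2.269) / 1.7 = 0.8191 / 1.7 = 0.4818 km⁻¹

0.482 km⁻¹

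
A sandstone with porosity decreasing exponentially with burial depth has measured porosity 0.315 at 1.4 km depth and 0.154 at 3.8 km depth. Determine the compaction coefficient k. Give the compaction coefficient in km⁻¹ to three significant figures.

0.298 km⁻¹

Athy: phi(Z) = phi₀ e^(−kZ) ⇒ phi₁/phi₂ = e^{k(Z₂−Z₁)} ⇒ k = ln(phi₁/phi₂)/(Z₂−Z₁)
k = ln(0.315/0.154) / (3.8 − 1.4) = ln(2.045) / 2.4 = 0.7156 / 2.4 = 0.2982 km⁻¹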